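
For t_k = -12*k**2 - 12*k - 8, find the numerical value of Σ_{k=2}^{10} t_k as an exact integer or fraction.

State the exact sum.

Compute t_(k+1)/t_k: get (3*k**2 + 9*k + 8)/(3*k**2 + 3*k + 2).
Take A(k)=1, B(k)=1, C(k)=k**2 + k + 2/3.
f must satisfy (1)·f(k+1) − (1)·f(k) = k**2 + k + 2/3.
deg f ≤ 3 (via 0,0,2).
Solving with deg f ≤ 3: f(k) = k*(k**2 + 1)/3.
So s_k = (B(k−1)f/C)·t_k = (k*(k**2 + 1)/(3*k**2 + 3*k + 2))·t_k = 4*k*(-k**2 - 1).
s_(k+1) − s_k = -12*k**2 - 12*k - 8 = t_k.
Σ_(k=2)^(10) t_k = s_(11) − s_(2) = -5368 − (-40) = -5328.

Σ = -5328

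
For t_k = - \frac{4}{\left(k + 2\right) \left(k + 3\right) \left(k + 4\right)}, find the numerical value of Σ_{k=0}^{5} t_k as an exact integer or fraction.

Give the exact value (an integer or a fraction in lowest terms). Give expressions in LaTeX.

Σ = -11/36

The ratio is (k + 2)/(k + 5).
Gosper form: A/B · C(k+1)/C(k) with A=k + 2, B=k + 5, C=1.
Set up (k + 2)·f(k+1) − (k + 4)·f(k) − (1) = 0.
deg f ≤ 2 (via 1,1,0).
Match coefficients ⇒ f(k) = k*(k + 5)/12.
R(k) = B(k−1)·f(k)/C(k) = k*(k + 4)*(k + 5)/12; s_k = R·t_k = k*(-k - 5)/(3*(k + 2)*(k + 3)).
s_(k+1) − s_k = -4/(k**3 + 9*k**2 + 26*k + 24) = t_k.
Sum = s_(6) − s_(0); s_(6) = -11/36, s_(0) = 0 ⇒ -11/36.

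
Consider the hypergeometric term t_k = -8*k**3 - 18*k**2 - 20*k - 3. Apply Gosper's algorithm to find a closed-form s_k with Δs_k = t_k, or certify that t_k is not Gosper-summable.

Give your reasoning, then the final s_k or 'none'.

s_k = k*(-2*k**3 - 2*k**2 - 3*k + 4)

Ratio r(k) = (8*k**3 + 42*k**2 + 80*k + 49)/(8*k**3 + 18*k**2 + 20*k + 3).
Factor: A=1; B=1; C=k**3 + 9*k**2/4 + 5*k/2 + 3/8.
Set up (1)·f(k+1) − (1)·f(k) − (k**3 + 9*k**2/4 + 5*k/2 + 3/8) = 0.
Bound: deg f ≤ 4.
A polynomial solution: f(k) = k*(2*k**3 + 2*k**2 + 3*k - 4)/8.
Get s_k = R·t_k = k*(-2*k**3 - 2*k**2 - 3*k + 4) with R(k) = B(k−1)f(k)/C(k) = k*(2*k**3 + 2*k**2 + 3*k - 4)/(8*k**3 + 18*k**2 + 20*k + 3).
Check: Δs_k = -8*k**3 - 18*k**2 - 20*k - 3. ✓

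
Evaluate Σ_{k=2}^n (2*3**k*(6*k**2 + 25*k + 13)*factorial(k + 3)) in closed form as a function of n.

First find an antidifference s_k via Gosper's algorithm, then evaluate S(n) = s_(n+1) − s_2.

S(n) = 12*3**n*n*factorial(n + 4) + 6*3**n*factorial(n + 4) - 6480

Ratio r(k) = 3*(6*k**3 + 61*k**2 + 192*k + 176)/(6*k**2 + 25*k + 13).
So A=3*k + 12 and B=1, with C=k**2 + 25*k/6 + 13/6.
Set up (3*k + 12)·f(k+1) − (1)·f(k) − (k**2 + 25*k/6 + 13/6) = 0.
deg f ≤ 1 (via 1,0,2).
A polynomial solution: f(k) = (2*k - 1)/6.
R(k) = B(k−1)·f(k)/C(k) = (2*k - 1)/(6*k**2 + 25*k + 13); s_k = R·t_k = 2*3**k*(2*k - 1)*factorial(k + 3).
s_(k+1) − s_k = 2*3**k*(6*k**2 + 25*k + 13)*factorial(k + 3) = t_k.
s_(n+1) = 6*3**n*(2*n + 1)*factorial(n + 4) and s_(2) = 6480, so S(n) = 12*3**n*n*factorial(n + 4) + 6*3**n*factorial(n + 4) - 6480.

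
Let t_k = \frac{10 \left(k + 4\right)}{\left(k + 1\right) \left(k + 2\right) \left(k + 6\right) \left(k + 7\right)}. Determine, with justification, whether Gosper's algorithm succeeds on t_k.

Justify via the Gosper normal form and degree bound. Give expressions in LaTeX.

Yes. s_k = \frac{5 k \left(k + 7\right)}{6 \left(k^{2} + 7 k + 6\right)}.

t_(k+1)/t_k = (k + 1)*(k + 5)*(k + 6)/((k + 3)*(k + 4)*(k + 8)).
Normal form (A,B,C) = (k + 1, k + 8, k**4 + 16*k**3 + 95*k**2 + 248*k + 240).
f must satisfy (k + 1)·f(k+1) − (k + 7)·f(k) = k**4 + 16*k**3 + 95*k**2 + 248*k + 240.
deg f ≤ 6 (via 1,1,4).
Solve for f: f(k) = k*(k + 2)*(k + 3)*(k + 4)*(k + 5)*(k + 7)/12 (degree 6 ≤ 6).
Certificate R = B(k−1)f/C = k*(k + 2)*(k + 7)**2/(12*(k + 4)) gives s_k = 5*k*(k + 7)/(6*(k**2 + 7*k + 6)).
Verify: 10*(k + 4)/(k**4 + 16*k**3 + 83*k**2 + 152*k + 84) matches t_k.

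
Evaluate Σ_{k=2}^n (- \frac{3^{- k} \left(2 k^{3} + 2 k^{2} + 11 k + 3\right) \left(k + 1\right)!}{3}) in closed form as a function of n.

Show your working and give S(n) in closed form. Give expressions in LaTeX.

S(n) = \frac{3^{- n} \left(18 \cdot 3^{n} - 2 n^{4} n! - 10 n^{3} n! - 19 n^{2} n! - 17 n n! - 6 n!\right)}{3}

t_(k+1)/t_k = (2*k**4 + 12*k**3 + 37*k**2 + 60*k + 36)/(3*(2*k**3 + 2*k**2 + 11*k + 3)).
Normal form (A,B,C) = (k/3 + 2/3, 1, k**3 + k**2 + 11*k/2 + 3/2).
Set up (k/3 + 2/3)·f(k+1) − (1)·f(k) − (k**3 + k**2 + 11*k/2 + 3/2) = 0.
Degrees (1,0,3) ⇒ d ≤ 2.
Solving with deg f ≤ 2: f(k) = 3*(2*k**2 + 1)/2.
So s_k = (B(k−1)f/C)·t_k = (3*(2*k**2 + 1)/(2*k**3 + 2*k**2 + 11*k + 3))·t_k = -(2*k**2 + 1)*factorial(k + 1)/3**k.
Check: Δs_k = -(2*k**3 + 2*k**2 + 11*k + 3)*factorial(k + 1)/(3*3**k). ✓
Evaluate: s_(n+1) = -3**(-n - 1)*(2*n**2 + 4*n + 3)*factorial(n + 2); subtract s_(2) = -6 ⇒ S(n) = (18*3**n - 2*n**4*factorial(n) - 10*n**3*factorial(n) - 19*n**2*factorial(n) - 17*n*factorial(n) - 6*factorial(n))/(3*3**n).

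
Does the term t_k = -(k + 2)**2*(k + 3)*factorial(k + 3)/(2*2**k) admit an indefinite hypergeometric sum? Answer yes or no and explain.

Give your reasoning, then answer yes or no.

Ratio r(k) = (k + 3)*(k + 4)**2/(2*(k + 2)**2).
Take A(k)=k/2 + 2, B(k)=1, C(k)=k**3 + 7*k**2 + 16*k + 12.
f must satisfy (k/2 + 2)·f(k+1) − (1)·f(k) = k**3 + 7*k**2 + 16*k + 12.
d = 2 from the (1,0,3) case.
A polynomial solution: f(k) = 2*(k**2 + 3*k - 2).
Certificate R = B(k−1)f/C = 2*(k**2 + 3*k - 2)/((k + 2)**2*(k + 3)) gives s_k = -(k**2 + 3*k - 2)*factorial(k + 3)/2**k.
Verify: -(k + 2)**2*(k + 3)*factorial(k + 3)/(2*2**k) matches t_k.

Yes. s_k = -(k**2 + 3*k - 2)*factorial(k + 3)/2**k.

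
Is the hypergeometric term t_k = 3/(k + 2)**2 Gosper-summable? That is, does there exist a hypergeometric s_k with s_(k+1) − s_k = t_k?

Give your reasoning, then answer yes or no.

No; the coefficient equations for f are inconsistent.

Compute t_(k+1)/t_k: get (k + 2)**2/(k + 3)**2.
Gosper form: A/B · C(k+1)/C(k) with A=k**2 + 4*k + 4, B=k**2 + 6*k + 9, C=1.
Set up (k**2 + 4*k + 4)·f(k+1) − (k**2 + 4*k + 4)·f(k) − (1) = 0.
d = 0 from the (2,2,0) case.
Generic f = c0 gives residual -1; -1 = 0 cannot hold, so t_k is not Gosper-summable.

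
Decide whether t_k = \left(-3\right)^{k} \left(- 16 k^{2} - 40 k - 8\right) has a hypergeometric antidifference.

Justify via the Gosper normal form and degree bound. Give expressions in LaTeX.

Yes. s_k = 4 \left(-3\right)^{k} \left(k^{2} + k - 1\right).

Step 1: r(k) = 3*(-2*k**2 - 9*k - 8)/(2*k**2 + 5*k + 1).
A = -3, B = 1, C = k**2 + 5*k/2 + 1/2.
Set up (-3)·f(k+1) − (1)·f(k) − (k**2 + 5*k/2 + 1/2) = 0.
Degrees (0,0,2) ⇒ d ≤ 2.
Match coefficients ⇒ f(k) = -(k**2 + k - 1)/4.
Certificate R = B(k−1)f/C = -(k**2 + k - 1)/(2*(2*k**2 + 5*k + 1)) gives s_k = 4*(-3)**k*(k**2 + k - 1).
Check: Δs_k = (-3)**k*(-16*k**2 - 40*k - 8). ✓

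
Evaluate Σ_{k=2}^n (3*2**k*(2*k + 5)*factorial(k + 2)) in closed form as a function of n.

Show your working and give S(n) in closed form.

S(n) = 6*2**n*factorial(n + 3) - 288

The ratio is 2*(k + 3)*(2*k + 7)/(2*k + 5).
Normal form (A,B,C) = (2*k + 6, 1, k + 5/2).
Set up (2*k + 6)·f(k+1) − (1)·f(k) − (k + 5/2) = 0.
From deg A=1, deg B=0, deg C=1: d=0.
Solving with deg f ≤ 0: f(k) = 1/2.
Get s_k = R·t_k = 3*2**k*factorial(k + 2) with R(k) = B(k−1)f(k)/C(k) = 1/(2*k + 5).
Δs = 3*2**k*(2*k + 5)*factorial(k + 2), as required.
Telescope: S(n) = s_(n+1) − s_(2) = 6*2**n*factorial(n + 3) − (288) = 6*2**n*factorial(n + 3) - 288.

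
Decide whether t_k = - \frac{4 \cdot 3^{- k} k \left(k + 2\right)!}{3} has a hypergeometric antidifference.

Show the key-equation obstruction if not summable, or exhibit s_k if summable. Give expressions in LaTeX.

Yes. s_k = - 4 \cdot 3^{- k} \left(k + 2\right)!.

The ratio is (k + 1)*(k + 3)/(3*k).
So A=k/3 + 1 and B=1, with C=k.
Solve (k/3 + 1)·f(k+1) − (1)·f(k) = k.
d = 0 from the (1,0,1) case.
Match coefficients ⇒ f(k) = 3.
Then R = B(k−1)f/C = 3/k, so s_k = R(k)·t_k = -4*factorial(k + 2)/3**k.
Check: Δs_k = -4*k*factorial(k + 2)/(3*3**k). ✓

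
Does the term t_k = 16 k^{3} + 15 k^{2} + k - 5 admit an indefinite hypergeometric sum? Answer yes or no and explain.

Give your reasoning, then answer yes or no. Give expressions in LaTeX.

Yes. s_k = k \left(4 k^{3} - 3 k^{2} - 3 k - 3\right).

The ratio is (16*k**3 + 63*k**2 + 79*k + 27)/(16*k**3 + 15*k**2 + k - 5).
Take A(k)=1, B(k)=1, C(k)=k**3 + 15*k**2/16 + k/16 - 5/16.
Solve (1)·f(k+1) − (1)·f(k) = k**3 + 15*k**2/16 + k/16 - 5/16.
Bound: deg f ≤ 4.
Match coefficients ⇒ f(k) = k*(4*k**3 - 3*k**2 - 3*k - 3)/16.
So s_k = (B(k−1)f/C)·t_k = (k*(4*k**3 - 3*k**2 - 3*k - 3)/(16*k**3 + 15*k**2 + k - 5))·t_k = k*(4*k**3 - 3*k**2 - 3*k - 3).
s_(k+1) − s_k = 16*k**3 + 15*k**2 + k - 5 = t_k.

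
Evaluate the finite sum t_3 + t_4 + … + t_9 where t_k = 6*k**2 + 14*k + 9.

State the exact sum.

Σ = 2331

Compute t_(k+1)/t_k: get (6*k**2 + 26*k + 29)/(6*k**2 + 14*k + 9).
Take A(k)=1, B(k)=1, C(k)=k**2 + 7*k/3 + 3/2.
Need (1)·f(k+1) − (1)·f(k) = k**2 + 7*k/3 + 3/2.
deg f ≤ 3 (via 0,0,2).
Match coefficients ⇒ f(k) = k*(2*k**2 + 4*k + 3)/6.
Then R = B(k−1)f/C = k*(2*k**2 + 4*k + 3)/(6*k**2 + 14*k + 9), so s_k = R(k)·t_k = k*(2*k**2 + 4*k + 3).
Check: Δs_k = 6*k**2 + 14*k + 9. ✓
Telescoping: Σ = s_(10) − s_(3) = 2430 − (99) = 2331.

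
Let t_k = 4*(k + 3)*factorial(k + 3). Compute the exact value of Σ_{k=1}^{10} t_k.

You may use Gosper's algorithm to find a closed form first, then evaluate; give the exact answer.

Σ = 348713164704

r(k) = (k + 4)**2/(k + 3) after simplifying.
A = k + 4, B = 1, C = k + 3.
Solve (k + 4)·f(k+1) − (1)·f(k) = k + 3.
d = 0 from the (1,0,1) case.
Coefficient equations give f(k) = 1.
So s_k = (B(k−1)f/C)·t_k = (1/(k + 3))·t_k = 4*factorial(k + 3).
s_(k+1) − s_k = 4*(k + 3)*factorial(k + 3) = t_k.
Evaluate s at k=11 and k=1: 348713164800 and 96; difference 348713164704.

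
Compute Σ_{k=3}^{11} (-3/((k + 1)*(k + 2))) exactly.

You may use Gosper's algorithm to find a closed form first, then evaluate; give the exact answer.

t_(k+1)/t_k = (k + 1)/(k + 3).
Normal form (A,B,C) = (k + 1, k + 3, 1).
Solve (k + 1)·f(k+1) − (k + 2)·f(k) = 1.
Bound: deg f ≤ 1.
Solve for f: f(k) = k (degree 1 ≤ 1).
So s_k = (B(k−1)f/C)·t_k = (k*(k + 2))·t_k = -3*k/(k + 1).
Check: Δs_k = -3/(k**2 + 3*k + 2). ✓
Sum = s_(12) − s_(3); s_(12) = -36/13, s_(3) = -9/4 ⇒ -27/52.

Σ = -27/52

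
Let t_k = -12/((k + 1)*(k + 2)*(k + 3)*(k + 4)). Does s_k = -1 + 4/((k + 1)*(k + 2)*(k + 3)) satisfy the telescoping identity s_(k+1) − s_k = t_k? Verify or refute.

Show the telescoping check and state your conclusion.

valid; difference matches t_k

s_(k+1) = -1 + 4/((k + 2)*(k + 3)*(k + 4))
s_(k+1) − s_k = -12/((k + 1)*(k + 2)*(k + 3)*(k + 4))
(s_(k+1) − s_k) − t_k = 0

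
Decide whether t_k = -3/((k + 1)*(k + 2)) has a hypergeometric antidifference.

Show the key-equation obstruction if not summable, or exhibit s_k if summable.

Yes. s_k = -3*k/(k + 1).

The ratio is (k + 1)/(k + 3).
Gosper form: A/B · C(k+1)/C(k) with A=k + 1, B=k + 3, C=1.
Need (k + 1)·f(k+1) − (k + 2)·f(k) = 1.
d = 1 from the (1,1,0) case.
Solve for f: f(k) = k (degree 1 ≤ 1).
Then R = B(k−1)f/C = k*(k + 2), so s_k = R(k)·t_k = -3*k/(k + 1).
Δs = -3/(k**2 + 3*k + 2), as required.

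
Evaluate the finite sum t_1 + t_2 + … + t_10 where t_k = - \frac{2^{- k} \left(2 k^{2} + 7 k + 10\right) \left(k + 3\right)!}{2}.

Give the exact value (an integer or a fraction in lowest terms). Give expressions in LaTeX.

t_(k+1)/t_k = (k + 4)*(7*k + 2*(k + 1)**2 + 17)/(2*(2*k**2 + 7*k + 10)).
Gosper form: A/B · C(k+1)/C(k) with A=k/2 + 2, B=1, C=k**2 + 7*k/2 + 5.
f must satisfy (k/2 + 2)·f(k+1) − (1)·f(k) = k**2 + 7*k/2 + 5.
Degrees (1,0,2) ⇒ d ≤ 1.
Solving with deg f ≤ 1: f(k) = 2*k + 1.
Then R = B(k−1)f/C = 2*(2*k + 1)/(2*k**2 + 7*k + 10), so s_k = R(k)·t_k = -(2*k + 1)*factorial(k + 3)/2**k.
s_(k+1) − s_k = -(2*k**2 + 7*k + 10)*factorial(k + 3)/(2*2**k) = t_k.
Sum = s_(11) − s_(1); s_(11) = -979053075, s_(1) = -36 ⇒ -979053039.

Σ = -979053039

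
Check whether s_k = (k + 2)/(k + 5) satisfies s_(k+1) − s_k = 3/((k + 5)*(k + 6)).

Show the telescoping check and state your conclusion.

Valid — Δs_k = t_k.

s_(k+1) = (k + 3)/(k + 6)
s_(k+1) − s_k = 3/(k**2 + 11*k + 30)
(s_(k+1) − s_k) − t_k = 0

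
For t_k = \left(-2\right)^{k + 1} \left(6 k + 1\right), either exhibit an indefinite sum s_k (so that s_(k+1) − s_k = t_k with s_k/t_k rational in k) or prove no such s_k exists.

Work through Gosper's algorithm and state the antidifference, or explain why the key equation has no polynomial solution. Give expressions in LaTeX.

Ratio r(k) = 2*(-6*k - 7)/(6*k + 1).
A = -2, B = 1, C = k + 1/6.
Solve (-2)·f(k+1) − (1)·f(k) = k + 1/6.
d = 1 from the (0,0,1) case.
Coefficient equations give f(k) = -(2*k - 1)/6.
Certificate R = B(k−1)f/C = -(2*k - 1)/(6*k + 1) gives s_k = (-2)**(k + 1)*(1 - 2*k).
Verify: (-2)**(k + 1)*(6*k + 1) matches t_k.

s_k = \left(-2\right)^{k + 1} \left(1 - 2 k\right)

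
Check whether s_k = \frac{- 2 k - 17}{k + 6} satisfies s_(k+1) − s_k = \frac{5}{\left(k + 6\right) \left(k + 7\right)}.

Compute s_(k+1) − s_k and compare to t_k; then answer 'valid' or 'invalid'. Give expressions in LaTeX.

s_(k+1) = (-2*k - 19)/(k + 7)
s_(k+1) − s_k = 5/(k**2 + 13*k + 42)
(s_(k+1) − s_k) − t_k = 0

Valid: the claim telescopes to t_k.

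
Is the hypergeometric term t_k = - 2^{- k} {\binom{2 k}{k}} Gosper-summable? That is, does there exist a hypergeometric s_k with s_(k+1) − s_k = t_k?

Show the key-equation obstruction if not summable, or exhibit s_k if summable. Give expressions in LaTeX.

t_(k+1)/t_k = (2*k + 1)/(k + 1).
Normal form (A,B,C) = (2*k + 1, k + 1, 1).
Set up (2*k + 1)·f(k+1) − (k)·f(k) − (1) = 0.
Degrees (1,1,0) ⇒ d ≤ -1.
d = -1 < 0 ⇒ no nonzero polynomial f; not summable.

No — t_k has no hypergeometric antidifference.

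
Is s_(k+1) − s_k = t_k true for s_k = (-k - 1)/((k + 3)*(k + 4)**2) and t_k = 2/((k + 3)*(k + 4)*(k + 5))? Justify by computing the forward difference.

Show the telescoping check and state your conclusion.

s_(k+1) = (-k - 2)/((k + 4)*(k + 5)**2)
s_(k+1) − s_k = ((k + 1)*(k + 5)**2 - (k + 2)*(k + 3)*(k + 4))/((k + 3)*(k + 4)**2*(k + 5)**2)
(s_(k+1) − s_k) − t_k = 3*(-3*k - 13)/(k**5 + 21*k**4 + 175*k**3 + 723*k**2 + 1480*k + 1200)

Invalid: residual 3*(-3*k - 13)/(k**5 + 21*k**4 + 175*k**3 + 723*k**2 + 1480*k + 1200) ≠ 0.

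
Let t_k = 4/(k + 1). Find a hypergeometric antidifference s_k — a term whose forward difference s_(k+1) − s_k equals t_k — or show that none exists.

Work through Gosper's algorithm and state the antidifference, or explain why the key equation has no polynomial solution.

t_(k+1)/t_k = (k + 1)/(k + 2).
Take A(k)=k + 1, B(k)=k + 2, C(k)=1.
Need (k + 1)·f(k+1) − (k + 1)·f(k) = 1.
From deg A=1, deg B=1, deg C=0: d=0.
Write f(k) = c0. Then LHS − RHS = -1, requiring -1 = 0: contradictory. No certificate.

none (Gosper's algorithm certifies no s_k)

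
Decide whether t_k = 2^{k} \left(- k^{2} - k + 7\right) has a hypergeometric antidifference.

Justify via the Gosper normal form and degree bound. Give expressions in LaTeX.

Ratio r(k) = 2*(k**2 + 3*k - 5)/(k**2 + k - 7).
Factor: A=2; B=1; C=k**2 + k - 7.
Set up (2)·f(k+1) − (1)·f(k) − (k**2 + k - 7) = 0.
d = 2 from the (0,0,2) case.
Coefficient equations give f(k) = k**2 - 3*k - 3.
Then R = B(k−1)f/C = (k**2 - 3*k - 3)/(k**2 + k - 7), so s_k = R(k)·t_k = 2**k*(-k**2 + 3*k + 3).
s_(k+1) − s_k = 2**k*(-k**2 - k + 7) = t_k.

Yes. s_k = 2^{k} \left(- k^{2} + 3 k + 3\right).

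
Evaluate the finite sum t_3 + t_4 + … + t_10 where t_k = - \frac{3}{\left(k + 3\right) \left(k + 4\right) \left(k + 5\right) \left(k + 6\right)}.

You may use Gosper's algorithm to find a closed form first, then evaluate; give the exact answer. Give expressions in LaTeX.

Σ = -3/1120

t_(k+1)/t_k = (k + 3)/(k + 7).
Factor: A=k + 3; B=k + 7; C=1.
Need (k + 3)·f(k+1) − (k + 6)·f(k) = 1.
d = 3 from the (1,1,0) case.
Solve for f: f(k) = k*(k**2 + 12*k + 47)/180 (degree 3 ≤ 3).
Get s_k = R·t_k = k*(-k**2 - 12*k - 47)/(60*(k + 3)*(k + 4)*(k + 5)) with R(k) = B(k−1)f(k)/C(k) = k*(k + 6)*(k**2 + 12*k + 47)/180.
s_(k+1) − s_k = -3/(k**4 + 18*k**3 + 119*k**2 + 342*k + 360) = t_k.
Telescoping: Σ = s_(11) − s_(3) = -11/672 − (-23/1680) = -3/1120.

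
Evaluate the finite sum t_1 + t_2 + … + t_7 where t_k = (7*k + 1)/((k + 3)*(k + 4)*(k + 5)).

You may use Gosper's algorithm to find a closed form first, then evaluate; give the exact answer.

t_(k+1)/t_k = (k + 3)*(7*k + 8)/((k + 6)*(7*k + 1)).
Factor: A=k + 3; B=k + 6; C=k + 1/7.
Solve (k + 3)·f(k+1) − (k + 5)·f(k) = k + 1/7.
deg f ≤ 2 (via 1,1,1).
Solve for f: f(k) = k*(11*k - 7)/84 (degree 2 ≤ 2).
So s_k = (B(k−1)f/C)·t_k = (k*(k + 5)*(11*k - 7)/(12*(7*k + 1)))·t_k = k*(11*k - 7)/(12*(k + 3)*(k + 4)).
Δs = (7*k + 1)/(k**3 + 12*k**2 + 47*k + 60), as required.
Σ_(k=1)^(7) t_k = s_(8) − s_(1) = 9/22 − (1/60) = 259/660.

Σ = 259/660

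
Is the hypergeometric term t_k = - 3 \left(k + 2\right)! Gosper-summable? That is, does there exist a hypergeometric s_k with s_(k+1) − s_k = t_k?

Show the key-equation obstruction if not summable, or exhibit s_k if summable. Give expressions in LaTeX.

r(k) = k + 3 after simplifying.
Normal form (A,B,C) = (k + 3, 1, 1).
Need (k + 3)·f(k+1) − (1)·f(k) = 1.
d = -1 from the (1,0,0) case.
Bound -1 < 0, so the key equation has no polynomial solution.

No; the degree bound rules out any f.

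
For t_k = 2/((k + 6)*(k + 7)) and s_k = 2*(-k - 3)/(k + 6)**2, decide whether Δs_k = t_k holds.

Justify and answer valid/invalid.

Invalid: residual 6*(-2*k - 13)/(k**4 + 26*k**3 + 253*k**2 + 1092*k + 1764) ≠ 0.

s_(k+1) = 2*(-k - 4)/(k + 7)**2
s_(k+1) − s_k = 2*(k**2 + 7*k + 3)/(k**4 + 26*k**3 + 253*k**2 + 1092*k + 1764)
(s_(k+1) − s_k) − t_k = 6*(-2*k - 13)/(k**4 + 26*k**3 + 253*k**2 + 1092*k + 1764)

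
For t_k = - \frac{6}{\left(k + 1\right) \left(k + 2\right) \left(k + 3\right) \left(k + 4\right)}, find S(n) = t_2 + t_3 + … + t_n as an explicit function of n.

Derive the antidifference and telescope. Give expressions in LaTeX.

S(n) = \frac{- n^{3} - 9 n^{2} - 26 n + 36}{30 \left(n^{3} + 9 n^{2} + 26 n + 24\right)}

Ratio r(k) = (k + 1)/(k + 5).
Factor: A=k + 1; B=k + 5; C=1.
Solve (k + 1)·f(k+1) − (k + 4)·f(k) = 1.
Degrees (1,1,0) ⇒ d ≤ 3.
Coefficient equations give f(k) = k*(k**2 + 6*k + 11)/18.
R(k) = B(k−1)·f(k)/C(k) = k*(k + 4)*(k**2 + 6*k + 11)/18; s_k = R·t_k = k*(-k**2 - 6*k - 11)/(3*(k + 1)*(k + 2)*(k + 3)).
Verify: -6/(k**4 + 10*k**3 + 35*k**2 + 50*k + 24) matches t_k.
Evaluate: s_(n+1) = (-n**3 - 9*n**2 - 26*n - 18)/(3*(n**3 + 9*n**2 + 26*n + 24)); subtract s_(2) = -3/10 ⇒ S(n) = (-n**3 - 9*n**2 - 26*n + 36)/(30*(n**3 + 9*n**2 + 26*n + 24)).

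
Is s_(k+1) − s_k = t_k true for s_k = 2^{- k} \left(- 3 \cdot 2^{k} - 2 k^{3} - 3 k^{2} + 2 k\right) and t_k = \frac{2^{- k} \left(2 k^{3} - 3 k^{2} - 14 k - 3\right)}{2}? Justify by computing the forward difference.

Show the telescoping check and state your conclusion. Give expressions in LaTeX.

Valid: the claim telescopes to t_k.

s_(k+1) = (-6*2**k - 2*k**3 - 9*k**2 - 10*k - 3)/(2*2**k)
s_(k+1) − s_k = (2*k**3 - 3*k**2 - 14*k - 3)/(2*2**k)
(s_(k+1) − s_k) − t_k = 0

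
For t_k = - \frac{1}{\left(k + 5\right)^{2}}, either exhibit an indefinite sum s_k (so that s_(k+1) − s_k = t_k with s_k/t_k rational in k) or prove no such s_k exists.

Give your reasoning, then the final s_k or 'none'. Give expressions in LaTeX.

Ratio r(k) = (k + 5)**2/(k + 6)**2.
So A=k**2 + 10*k + 25 and B=k**2 + 12*k + 36, with C=1.
Need (k**2 + 10*k + 25)·f(k+1) − (k**2 + 10*k + 25)·f(k) = 1.
From deg A=2, deg B=2, deg C=0: d=0.
f = c0 ⇒ A·f(k+1) − B(k−1)·f(k) − C = -1. The system {-1 = 0} is inconsistent; no antidifference.

no hypergeometric antidifference exists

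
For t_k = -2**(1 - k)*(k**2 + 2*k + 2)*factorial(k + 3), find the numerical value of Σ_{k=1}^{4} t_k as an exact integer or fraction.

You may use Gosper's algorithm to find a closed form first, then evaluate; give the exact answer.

Σ = -20160

Ratio r(k) = (k + 4)*(2*k + (k + 1)**2 + 4)/(2*(k**2 + 2*k + 2)).
Take A(k)=k/2 + 2, B(k)=1, C(k)=k**2 + 2*k + 2.
Set up (k/2 + 2)·f(k+1) − (1)·f(k) − (k**2 + 2*k + 2) = 0.
Bound: deg f ≤ 1.
A polynomial solution: f(k) = 2*(k - 1).
Certificate R = B(k−1)f/C = 2*(k - 1)/(k**2 + 2*k + 2) gives s_k = -2**(2 - k)*(k - 1)*factorial(k + 3).
Check: Δs_k = -2**(1 - k)*(k**2 + 2*k + 2)*factorial(k + 3). ✓
Sum = s_(5) − s_(1); s_(5) = -20160, s_(1) = 0 ⇒ -20160.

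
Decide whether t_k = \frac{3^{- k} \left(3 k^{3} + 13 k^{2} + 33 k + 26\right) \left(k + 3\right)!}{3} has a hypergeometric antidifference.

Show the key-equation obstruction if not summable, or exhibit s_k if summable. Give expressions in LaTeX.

Ratio r(k) = (3*k**4 + 34*k**3 + 156*k**2 + 347*k + 300)/(3*(3*k**3 + 13*k**2 + 33*k + 26)).
Normal form (A,B,C) = (k/3 + 4/3, 1, k**3 + 13*k**2/3 + 11*k + 26/3).
Solve (k/3 + 4/3)·f(k+1) − (1)·f(k) = k**3 + 13*k**2/3 + 11*k + 26/3.
d = 2 from the (1,0,3) case.
Solve for f: f(k) = 3*k**2 + 4*k - 2 (degree 2 ≤ 2).
Get s_k = R·t_k = (3*k**2 + 4*k - 2)*factorial(k + 3)/3**k with R(k) = B(k−1)f(k)/C(k) = 3*(3*k**2 + 4*k - 2)/(3*k**3 + 13*k**2 + 33*k + 26).
Δs = (3*k**3 + 13*k**2 + 33*k + 26)*factorial(k + 3)/(3*3**k), as required.

Yes. s_k = 3^{- k} \left(3 k^{2} + 4 k - 2\right) \left(k + 3\right)!.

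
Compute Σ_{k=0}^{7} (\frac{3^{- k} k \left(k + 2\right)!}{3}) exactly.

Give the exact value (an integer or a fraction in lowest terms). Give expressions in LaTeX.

Ratio r(k) = (k + 1)*(k + 3)/(3*k).
So A=k/3 + 1 and B=1, with C=k.
Key eq: (k/3 + 1)·f(k+1) = (1)·f(k) + (k).
Degrees (1,0,1) ⇒ d ≤ 0.
Solve for f: f(k) = 3 (degree 0 ≤ 0).
Then R = B(k−1)f/C = 3/k, so s_k = R(k)·t_k = factorial(k + 2)/3**k.
s_(k+1) − s_k = k*factorial(k + 2)/(3*3**k) = t_k.
Evaluate s at k=8 and k=0: 44800/81 and 2; difference 44638/81.

Σ = 44638/81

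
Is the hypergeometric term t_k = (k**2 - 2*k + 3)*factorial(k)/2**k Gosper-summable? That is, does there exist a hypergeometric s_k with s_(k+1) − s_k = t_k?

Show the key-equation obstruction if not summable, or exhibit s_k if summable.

r(k) = (k**3 + k**2 + 2*k + 2)/(2*(k**2 - 2*k + 3)) after simplifying.
So A=k/2 + 1/2 and B=1, with C=k**2 - 2*k + 3.
Solve (k/2 + 1/2)·f(k+1) − (1)·f(k) = k**2 - 2*k + 3.
Degrees (1,0,2) ⇒ d ≤ 1.
Match coefficients ⇒ f(k) = 2*(k - 2).
R(k) = B(k−1)·f(k)/C(k) = 2*(k - 2)/(k**2 - 2*k + 3); s_k = R·t_k = 2**(1 - k)*(k - 2)*factorial(k).
s_(k+1) − s_k = (k**2 - 2*k + 3)*factorial(k)/2**k = t_k.

Yes. s_k = 2**(1 - k)*(k - 2)*factorial(k).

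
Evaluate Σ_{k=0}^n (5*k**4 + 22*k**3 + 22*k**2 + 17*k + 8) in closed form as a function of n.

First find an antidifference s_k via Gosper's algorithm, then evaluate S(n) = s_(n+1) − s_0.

S(n) = n**5 + 8*n**4 + 20*n**3 + 25*n**2 + 20*n + 8

r(k) = (5*k**4 + 42*k**3 + 118*k**2 + 147*k + 74)/(5*k**4 + 22*k**3 + 22*k**2 + 17*k + 8) after simplifying.
Gosper form: A/B · C(k+1)/C(k) with A=1, B=1, C=k**4 + 22*k**3/5 + 22*k**2/5 + 17*k/5 + 8/5.
Key eq: (1)·f(k+1) = (1)·f(k) + (k**4 + 22*k**3/5 + 22*k**2/5 + 17*k/5 + 8/5).
d = 5 from the (0,0,4) case.
Solving with deg f ≤ 5: f(k) = k*(k**4 + 3*k**3 - 2*k**2 + 3*k + 3)/5.
R(k) = B(k−1)·f(k)/C(k) = k*(k**4 + 3*k**3 - 2*k**2 + 3*k + 3)/(5*k**4 + 22*k**3 + 22*k**2 + 17*k + 8); s_k = R·t_k = k*(k**4 + 3*k**3 - 2*k**2 + 3*k + 3).
Δs = 5*k**4 + 22*k**3 + 22*k**2 + 17*k + 8, as required.
s_(n+1) = n**5 + 8*n**4 + 20*n**3 + 25*n**2 + 20*n + 8 and s_(0) = 0, so S(n) = n**5 + 8*n**4 + 20*n**3 + 25*n**2 + 20*n + 8.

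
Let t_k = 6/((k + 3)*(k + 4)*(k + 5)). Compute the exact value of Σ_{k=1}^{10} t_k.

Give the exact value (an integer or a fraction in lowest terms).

Σ = 19/140

Step 1: r(k) = (k + 3)/(k + 6).
Factor: A=k + 3; B=k + 6; C=1.
Key eq: (k + 3)·f(k+1) = (k + 5)·f(k) + (1).
deg f ≤ 2 (via 1,1,0).
Coefficient equations give f(k) = k*(k + 7)/24.
Get s_k = R·t_k = k*(k + 7)/(4*(k + 3)*(k + 4)) with R(k) = B(k−1)f(k)/C(k) = k*(k + 5)*(k + 7)/24.
Δs = 6/(k**3 + 12*k**2 + 47*k + 60), as required.
Sum = s_(11) − s_(1); s_(11) = 33/140, s_(1) = 1/10 ⇒ 19/140.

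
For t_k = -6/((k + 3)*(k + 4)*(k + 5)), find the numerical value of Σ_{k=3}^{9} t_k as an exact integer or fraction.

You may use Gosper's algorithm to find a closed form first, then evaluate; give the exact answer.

Σ = -5/91

Compute t_(k+1)/t_k: get (k + 3)/(k + 6).
So A=k + 3 and B=k + 6, with C=1.
Key eq: (k + 3)·f(k+1) = (k + 5)·f(k) + (1).
Bound: deg f ≤ 2.
Coefficient equations give f(k) = k*(k + 7)/24.
R(k) = B(k−1)·f(k)/C(k) = k*(k + 5)*(k + 7)/24; s_k = R·t_k = k*(-k - 7)/(4*(k + 3)*(k + 4)).
Verify: -6/(k**3 + 12*k**2 + 47*k + 60) matches t_k.
Σ_(k=3)^(9) t_k = s_(10) − s_(3) = -85/364 − (-5/28) = -5/91.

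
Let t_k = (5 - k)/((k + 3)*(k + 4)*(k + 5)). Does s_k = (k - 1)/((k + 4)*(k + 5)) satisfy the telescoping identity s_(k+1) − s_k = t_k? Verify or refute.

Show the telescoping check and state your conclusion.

s_(k+1) = k/((k + 5)*(k + 6))
s_(k+1) − s_k = (6 - k)/(k**3 + 15*k**2 + 74*k + 120)
(s_(k+1) − s_k) − t_k = 4*(k - 3)/(k**4 + 18*k**3 + 119*k**2 + 342*k + 360)

Invalid: residual 4*(k - 3)/(k**4 + 18*k**3 + 119*k**2 + 342*k + 360) ≠ 0.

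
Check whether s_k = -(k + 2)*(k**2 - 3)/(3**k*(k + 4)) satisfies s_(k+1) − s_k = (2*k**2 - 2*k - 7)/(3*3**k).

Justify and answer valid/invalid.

s_(k+1) = -(k + 3)*((k + 1)**2 - 3)/(3*3**k*(k + 5))
s_(k+1) − s_k = (2*k**4 + 12*k**3 - 3*k**2 - 73*k - 66)/(3*3**k*(k**2 + 9*k + 20))
(s_(k+1) − s_k) − t_k = 2*(-2*k**3 - 9*k**2 + 15*k + 37)/(3*3**k*(k**2 + 9*k + 20))

Invalid: residual 2*(-2*k**3 - 9*k**2 + 15*k + 37)/(3*3**k*(k**2 + 9*k + 20)) ≠ 0.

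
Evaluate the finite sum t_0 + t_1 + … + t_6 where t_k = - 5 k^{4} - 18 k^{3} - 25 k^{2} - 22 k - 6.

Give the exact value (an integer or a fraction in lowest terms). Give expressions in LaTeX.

Step 1: r(k) = (5*k**4 + 38*k**3 + 109*k**2 + 146*k + 76)/(5*k**4 + 18*k**3 + 25*k**2 + 22*k + 6).
Factor: A=1; B=1; C=k**4 + 18*k**3/5 + 5*k**2 + 22*k/5 + 6/5.
Set up (1)·f(k+1) − (1)·f(k) − (k**4 + 18*k**3/5 + 5*k**2 + 22*k/5 + 6/5) = 0.
Degrees (0,0,4) ⇒ d ≤ 5.
Coefficient equations give f(k) = k*(k**4 + 2*k**3 + k**2 + 3*k - 1)/5.
R(k) = B(k−1)·f(k)/C(k) = k*(k**4 + 2*k**3 + k**2 + 3*k - 1)/(5*k**4 + 18*k**3 + 25*k**2 + 22*k + 6); s_k = R·t_k = k*(-k**4 - 2*k**3 - k**2 - 3*k + 1).
s_(k+1) − s_k = -5*k**4 - 18*k**3 - 25*k**2 - 22*k - 6 = t_k.
Σ_(k=0)^(6) t_k = s_(7) − s_(0) = -22092 − (0) = -22092.

Σ = -22092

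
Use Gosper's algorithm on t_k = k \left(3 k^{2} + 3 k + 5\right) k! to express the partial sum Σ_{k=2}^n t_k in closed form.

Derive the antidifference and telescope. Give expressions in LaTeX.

S(n) = 3 n^{3} n! + 6 n^{2} n! + 2 n n! - n! - 10

t_(k+1)/t_k = (k + 1)**2*(3*k + 3*(k + 1)**2 + 8)/(k*(3*k**2 + 3*k + 5)).
Take A(k)=k + 1, B(k)=1, C(k)=k**3 + k**2 + 5*k/3.
Solve (k + 1)·f(k+1) − (1)·f(k) = k**3 + k**2 + 5*k/3.
Degrees (1,0,3) ⇒ d ≤ 2.
Solve for f: f(k) = (3*k**2 - 3*k - 1)/3 (degree 2 ≤ 2).
Get s_k = R·t_k = (3*k**2 - 3*k - 1)*factorial(k) with R(k) = B(k−1)f(k)/C(k) = (3*k**2 - 3*k - 1)/(k*(3*k**2 + 3*k + 5)).
Verify: k*(3*k**2 + 3*k + 5)*factorial(k) matches t_k.
Evaluate: s_(n+1) = (3*n**2 + 3*n - 1)*factorial(n + 1); subtract s_(2) = 10 ⇒ S(n) = 3*n**3*factorial(n) + 6*n**2*factorial(n) + 2*n*factorial(n) - factorial(n) - 10.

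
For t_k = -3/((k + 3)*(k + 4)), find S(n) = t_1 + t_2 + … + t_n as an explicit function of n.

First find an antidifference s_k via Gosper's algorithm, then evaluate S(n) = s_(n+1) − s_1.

r(k) = (k + 3)/(k + 5) after simplifying.
Factor: A=k + 3; B=k + 5; C=1.
Solve (k + 3)·f(k+1) − (k + 4)·f(k) = 1.
deg f ≤ 1 (via 1,1,0).
Match coefficients ⇒ f(k) = k/3.
Get s_k = R·t_k = -k/(k + 3) with R(k) = B(k−1)f(k)/C(k) = k*(k + 4)/3.
s_(k+1) − s_k = -3/(k**2 + 7*k + 12) = t_k.
s_(n+1) = (-n - 1)/(n + 4) and s_(1) = -1/4, so S(n) = -3*n/(4*n + 16).

S(n) = -3*n/(4*n + 16)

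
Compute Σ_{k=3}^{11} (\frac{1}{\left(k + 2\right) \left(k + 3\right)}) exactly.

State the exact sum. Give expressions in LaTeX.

The ratio is (k + 2)/(k + 4).
A = k + 2, B = k + 4, C = 1.
Key eq: (k + 2)·f(k+1) = (k + 3)·f(k) + (1).
From deg A=1, deg B=1, deg C=0: d=1.
Coefficient equations give f(k) = k/2.
Certificate R = B(k−1)f/C = k*(k + 3)/2 gives s_k = k/(2*(k + 2)).
Δs = 1/(k**2 + 5*k + 6), as required.
Evaluate s at k=12 and k=3: 3/7 and 3/10; difference 9/70.

Σ = 9/70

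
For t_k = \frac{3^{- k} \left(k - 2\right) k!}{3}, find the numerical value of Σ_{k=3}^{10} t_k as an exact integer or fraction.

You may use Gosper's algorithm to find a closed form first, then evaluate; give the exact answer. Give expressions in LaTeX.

Σ = 492314/2187

Compute t_(k+1)/t_k: get (k**2 - 1)/(3*(k - 2)).
Factor: A=k/3 + 1/3; B=1; C=k - 2.
Need (k/3 + 1/3)·f(k+1) − (1)·f(k) = k - 2.
deg f ≤ 0 (via 1,0,1).
Match coefficients ⇒ f(k) = 3.
Then R = B(k−1)f/C = 3/(k - 2), so s_k = R(k)·t_k = factorial(k)/3**k.
Verify: (k - 2)*factorial(k)/(3*3**k) matches t_k.
Sum = s_(11) − s_(3); s_(11) = 492800/2187, s_(3) = 2/9 ⇒ 492314/2187.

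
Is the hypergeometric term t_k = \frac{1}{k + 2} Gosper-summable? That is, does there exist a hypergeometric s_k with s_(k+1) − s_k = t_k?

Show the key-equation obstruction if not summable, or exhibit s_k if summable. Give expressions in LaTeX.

No; the coefficient equations for f are inconsistent.

Compute t_(k+1)/t_k: get (k + 2)/(k + 3).
Take A(k)=k + 2, B(k)=k + 3, C(k)=1.
Set up (k + 2)·f(k+1) − (k + 2)·f(k) − (1) = 0.
deg f ≤ 0 (via 1,1,0).
Generic f = c0 gives residual -1; -1 = 0 cannot hold, so t_k is not Gosper-summable.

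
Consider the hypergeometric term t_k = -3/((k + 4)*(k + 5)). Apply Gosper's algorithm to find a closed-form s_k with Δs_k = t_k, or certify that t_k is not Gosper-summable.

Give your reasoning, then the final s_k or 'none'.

s_k = -3*k/(4*k + 16)

Compute t_(k+1)/t_k: get (k + 4)/(k + 6).
Normal form (A,B,C) = (k + 4, k + 6, 1).
Key eq: (k + 4)·f(k+1) = (k + 5)·f(k) + (1).
d = 1 from the (1,1,0) case.
Match coefficients ⇒ f(k) = k/4.
Certificate R = B(k−1)f/C = k*(k + 5)/4 gives s_k = -3*k/(4*k + 16).
Δs = -3/(k**2 + 9*k + 20), as required.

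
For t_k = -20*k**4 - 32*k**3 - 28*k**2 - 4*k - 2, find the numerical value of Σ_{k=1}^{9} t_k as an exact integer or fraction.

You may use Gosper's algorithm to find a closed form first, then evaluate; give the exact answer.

r(k) = (10*k**4 + 56*k**3 + 122*k**2 + 118*k + 43)/(10*k**4 + 16*k**3 + 14*k**2 + 2*k + 1) after simplifying.
Factor: A=1; B=1; C=k**4 + 8*k**3/5 + 7*k**2/5 + k/5 + 1/10.
Solve (1)·f(k+1) − (1)·f(k) = k**4 + 8*k**3/5 + 7*k**2/5 + k/5 + 1/10.
From deg A=0, deg B=0, deg C=4: d=5.
Solve for f: f(k) = k*(2*k**4 - k**3 - 2*k + 2)/10 (degree 5 ≤ 5).
Get s_k = R·t_k = 2*k*(-2*k**4 + k**3 + 2*k - 2) with R(k) = B(k−1)f(k)/C(k) = k*(2*k**4 - k**3 - 2*k + 2)/(10*k**4 + 16*k**3 + 14*k**2 + 2*k + 1).
Δs = -20*k**4 - 32*k**3 - 28*k**2 - 4*k - 2, as required.
Σ_(k=1)^(9) t_k = s_(10) − s_(1) = -379640 − (-2) = -379638.

Σ = -379638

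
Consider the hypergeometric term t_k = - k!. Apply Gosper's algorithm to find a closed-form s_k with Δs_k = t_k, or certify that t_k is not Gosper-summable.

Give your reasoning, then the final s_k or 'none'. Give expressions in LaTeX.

t_(k+1)/t_k = k + 1.
A = k + 1, B = 1, C = 1.
f must satisfy (k + 1)·f(k+1) − (1)·f(k) = 1.
d = -1 from the (1,0,0) case.
Bound -1 < 0, so the key equation has no polynomial solution.

none (Gosper's algorithm certifies no s_k)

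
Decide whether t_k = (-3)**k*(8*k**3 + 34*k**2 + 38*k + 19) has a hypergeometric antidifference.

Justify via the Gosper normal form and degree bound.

Ratio r(k) = 3*(-8*k**3 - 58*k**2 - 130*k - 99)/(8*k**3 + 34*k**2 + 38*k + 19).
Normal form (A,B,C) = (-3, 1, k**3 + 17*k**2/4 + 19*k/4 + 19/8).
Need (-3)·f(k+1) − (1)·f(k) = k**3 + 17*k**2/4 + 19*k/4 + 19/8.
d = 3 from the (0,0,3) case.
Coefficient equations give f(k) = -(2*k**3 + 4*k**2 - k + 1)/8.
R(k) = B(k−1)·f(k)/C(k) = -(2*k**3 + 4*k**2 - k + 1)/(8*k**3 + 34*k**2 + 38*k + 19); s_k = R·t_k = (-3)**k*(-2*k**3 - 4*k**2 + k - 1).
Verify: (-3)**k*(8*k**3 + 34*k**2 + 38*k + 19) matches t_k.

Yes. s_k = (-3)**k*(-2*k**3 - 4*k**2 + k - 1).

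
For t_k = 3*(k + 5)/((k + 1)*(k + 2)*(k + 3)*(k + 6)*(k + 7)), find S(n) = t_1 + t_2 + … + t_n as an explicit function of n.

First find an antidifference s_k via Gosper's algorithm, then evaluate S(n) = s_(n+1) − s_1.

The ratio is (k + 1)*(k + 6)**2/((k + 4)*(k + 5)*(k + 8)).
Take A(k)=k + 1, B(k)=k + 8, C(k)=k**3 + 14*k**2 + 65*k + 100.
Set up (k + 1)·f(k+1) − (k + 7)·f(k) − (k**3 + 14*k**2 + 65*k + 100) = 0.
d = 6 from the (1,1,3) case.
Solving with deg f ≤ 6: f(k) = k*(k + 3)*(k + 4)**2*(k + 5)**2/36.
Get s_k = R·t_k = k*(k**2 + 9*k + 20)/(12*(k**3 + 9*k**2 + 20*k + 12)) with R(k) = B(k−1)f(k)/C(k) = k*(k + 3)*(k + 4)*(k + 7)/36.
Verify: 3*(k + 5)/(k**5 + 19*k**4 + 131*k**3 + 401*k**2 + 540*k + 252) matches t_k.
Evaluate: s_(n+1) = (n**3 + 12*n**2 + 41*n + 30)/(12*(n**3 + 12*n**2 + 41*n + 42)); subtract s_(1) = 5/84 ⇒ S(n) = n*(n**2 + 12*n + 41)/(42*(n**3 + 12*n**2 + 41*n + 42)).

S(n) = n*(n**2 + 12*n + 41)/(42*(n**3 + 12*n**2 + 41*n + 42))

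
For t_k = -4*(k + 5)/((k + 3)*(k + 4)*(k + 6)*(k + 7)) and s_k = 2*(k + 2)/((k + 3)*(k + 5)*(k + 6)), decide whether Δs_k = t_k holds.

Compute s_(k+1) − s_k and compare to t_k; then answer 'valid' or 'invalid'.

s_(k+1) = 2*(k + 3)/((k + 4)*(k + 6)*(k + 7))
s_(k+1) − s_k = 2*(-2*k**2 - 11*k - 11)/(k**5 + 25*k**4 + 245*k**3 + 1175*k**2 + 2754*k + 2520)
(s_(k+1) − s_k) − t_k = 6*(3*k + 13)/(k**5 + 25*k**4 + 245*k**3 + 1175*k**2 + 2754*k + 2520)

Invalid: residual 6*(3*k + 13)/(k**5 + 25*k**4 + 245*k**3 + 1175*k**2 + 2754*k + 2520) ≠ 0.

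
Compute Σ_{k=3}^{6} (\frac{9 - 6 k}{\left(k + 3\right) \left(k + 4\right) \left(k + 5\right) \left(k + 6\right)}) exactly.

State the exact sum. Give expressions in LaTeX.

The ratio is (k + 3)*(2*k - 1)/((k + 7)*(2*k - 3)).
A = k + 3, B = k + 7, C = k - 3/2.
Solve (k + 3)·f(k+1) − (k + 6)·f(k) = k - 3/2.
From deg A=1, deg B=1, deg C=1: d=3.
Match coefficients ⇒ f(k) = -k/2.
Certificate R = B(k−1)f/C = -k*(k + 6)/(2*k - 3) gives s_k = 3*k/((k + 3)*(k + 4)*(k + 5)).
s_(k+1) − s_k = 3*(3 - 2*k)/(k**4 + 18*k**3 + 119*k**2 + 342*k + 360) = t_k.
Evaluate s at k=7 and k=3: 7/440 and 3/112; difference -67/6160.

Σ = -67/6160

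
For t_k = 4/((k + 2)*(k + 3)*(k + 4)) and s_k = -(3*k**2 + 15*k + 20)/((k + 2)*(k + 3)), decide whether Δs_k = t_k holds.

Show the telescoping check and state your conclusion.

s_(k+1) = (-15*k - 3*(k + 1)**2 - 35)/((k + 3)*(k + 4))
s_(k+1) − s_k = 4/(k**3 + 9*k**2 + 26*k + 24)
(s_(k+1) − s_k) − t_k = 0

valid (s_(k+1) − s_k reduces to t_k)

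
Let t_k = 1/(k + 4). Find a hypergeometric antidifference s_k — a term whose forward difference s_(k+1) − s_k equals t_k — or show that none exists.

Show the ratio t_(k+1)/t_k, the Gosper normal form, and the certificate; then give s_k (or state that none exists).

Step 1: r(k) = (k + 4)/(k + 5).
Gosper form: A/B · C(k+1)/C(k) with A=k + 4, B=k + 5, C=1.
Set up (k + 4)·f(k+1) − (k + 4)·f(k) − (1) = 0.
Bound: deg f ≤ 0.
Write f(k) = c0. Then LHS − RHS = -1, requiring -1 = 0: contradictory. No certificate.

none (Gosper's algorithm certifies no s_k)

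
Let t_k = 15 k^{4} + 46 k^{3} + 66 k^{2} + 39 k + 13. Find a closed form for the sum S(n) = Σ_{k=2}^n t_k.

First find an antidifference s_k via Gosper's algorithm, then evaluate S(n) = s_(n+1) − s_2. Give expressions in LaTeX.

Compute t_(k+1)/t_k: get (15*k**4 + 106*k**3 + 294*k**2 + 369*k + 179)/(15*k**4 + 46*k**3 + 66*k**2 + 39*k + 13).
A = 1, B = 1, C = k**4 + 46*k**3/15 + 22*k**2/5 + 13*k/5 + 13/15.
Need (1)·f(k+1) − (1)·f(k) = k**4 + 46*k**3/15 + 22*k**2/5 + 13*k/5 + 13/15.
Bound: deg f ≤ 5.
A polynomial solution: f(k) = k*(3*k**4 + 4*k**3 + 4*k**2 - 2*k + 4)/15.
Then R = B(k−1)f/C = k*(3*k**4 + 4*k**3 + 4*k**2 - 2*k + 4)/(15*k**4 + 46*k**3 + 66*k**2 + 39*k + 13), so s_k = R(k)·t_k = k*(3*k**4 + 4*k**3 + 4*k**2 - 2*k + 4).
Check: Δs_k = 15*k**4 + 46*k**3 + 66*k**2 + 39*k + 13. ✓
s_(n+1) = 3*n**5 + 19*n**4 + 50*n**3 + 64*n**2 + 43*n + 13 and s_(2) = 192, so S(n) = 3*n**5 + 19*n**4 + 50*n**3 + 64*n**2 + 43*n - 179.

S(n) = 3 n^{5} + 19 n^{4} + 50 n^{3} + 64 n^{2} + 43 n - 179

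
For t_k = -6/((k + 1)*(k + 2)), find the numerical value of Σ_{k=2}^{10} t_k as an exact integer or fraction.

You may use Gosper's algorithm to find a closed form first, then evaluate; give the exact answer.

Compute t_(k+1)/t_k: get (k + 1)/(k + 3).
Factor: A=k + 1; B=k + 3; C=1.
Solve (k + 1)·f(k+1) − (k + 2)·f(k) = 1.
deg f ≤ 1 (via 1,1,0).
Solving with deg f ≤ 1: f(k) = k.
Then R = B(k−1)f/C = k*(k + 2), so s_k = R(k)·t_k = -6*k/(k + 1).
Δs = -6/(k**2 + 3*k + 2), as required.
Sum = s_(11) − s_(2); s_(11) = -11/2, s_(2) = -4 ⇒ -3/2.

Σ = -3/2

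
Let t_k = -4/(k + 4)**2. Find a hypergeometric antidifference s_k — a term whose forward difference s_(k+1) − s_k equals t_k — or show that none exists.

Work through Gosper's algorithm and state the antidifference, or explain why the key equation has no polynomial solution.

none (Gosper's algorithm certifies no s_k)

Step 1: r(k) = (k + 4)**2/(k + 5)**2.
So A=k**2 + 8*k + 16 and B=k**2 + 10*k + 25, with C=1.
f must satisfy (k**2 + 8*k + 16)·f(k+1) − (k**2 + 8*k + 16)·f(k) = 1.
From deg A=2, deg B=2, deg C=0: d=0.
Generic f = c0 gives residual -1; -1 = 0 cannot hold, so t_k is not Gosper-summable.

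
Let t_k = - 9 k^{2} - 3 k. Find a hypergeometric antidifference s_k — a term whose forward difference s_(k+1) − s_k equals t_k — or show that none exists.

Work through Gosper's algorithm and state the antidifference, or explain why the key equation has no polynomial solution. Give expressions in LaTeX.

s_k = 3 k^{2} \left(1 - k\right)

Compute t_(k+1)/t_k: get (k + 3*(k + 1)**2 + 1)/(k*(3*k + 1)).
Factor: A=1; B=1; C=k**2 + k/3.
Key eq: (1)·f(k+1) = (1)·f(k) + (k**2 + k/3).
deg f ≤ 3 (via 0,0,2).
Match coefficients ⇒ f(k) = k**2*(k - 1)/3.
Certificate R = B(k−1)f/C = k*(k - 1)/(3*k + 1) gives s_k = 3*k**2*(1 - k).
s_(k+1) − s_k = 3*k*(-3*k - 1) = t_k.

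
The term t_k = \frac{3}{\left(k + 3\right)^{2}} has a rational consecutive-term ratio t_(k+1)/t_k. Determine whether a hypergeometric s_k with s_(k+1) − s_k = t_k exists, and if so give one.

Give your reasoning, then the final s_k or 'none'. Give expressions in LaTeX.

none — t_k is not Gosper-summable

Ratio r(k) = (k + 3)**2/(k + 4)**2.
A = k**2 + 6*k + 9, B = k**2 + 8*k + 16, C = 1.
Need (k**2 + 6*k + 9)·f(k+1) − (k**2 + 6*k + 9)·f(k) = 1.
From deg A=2, deg B=2, deg C=0: d=0.
Put f(k) = c0: A·f(k+1) − B(k−1)·f(k) − C = -1; need -1 = 0 — inconsistent ⇒ no f, not summable.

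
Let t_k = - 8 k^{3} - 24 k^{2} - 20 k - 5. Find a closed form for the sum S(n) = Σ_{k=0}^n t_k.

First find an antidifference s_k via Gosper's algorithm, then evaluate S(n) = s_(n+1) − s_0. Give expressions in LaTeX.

t_(k+1)/t_k = (8*k**3 + 48*k**2 + 92*k + 57)/(8*k**3 + 24*k**2 + 20*k + 5).
Normal form (A,B,C) = (1, 1, k**3 + 3*k**2 + 5*k/2 + 5/8).
Set up (1)·f(k+1) − (1)·f(k) − (k**3 + 3*k**2 + 5*k/2 + 5/8) = 0.
From deg A=0, deg B=0, deg C=3: d=4.
A polynomial solution: f(k) = k*(2*k**3 + 4*k**2 - 1)/8.
So s_k = (B(k−1)f/C)·t_k = (k*(2*k**3 + 4*k**2 - 1)/((2*k + 1)*(4*k**2 + 10*k + 5)))·t_k = -2*k**4 - 4*k**3 + k.
Δs = -8*k**3 - 24*k**2 - 20*k - 5, as required.
Telescope: S(n) = s_(n+1) − s_(0) = -2*n**4 - 12*n**3 - 24*n**2 - 19*n - 5 − (0) = -2*n**4 - 12*n**3 - 24*n**2 - 19*n - 5.

S(n) = - 2 n^{4} - 12 n^{3} - 24 n^{2} - 19 n - 5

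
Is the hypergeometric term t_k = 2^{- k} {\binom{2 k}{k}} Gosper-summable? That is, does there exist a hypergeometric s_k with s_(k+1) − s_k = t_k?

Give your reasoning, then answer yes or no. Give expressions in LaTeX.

The ratio is (2*k + 1)/(k + 1).
Take A(k)=2*k + 1, B(k)=k + 1, C(k)=1.
Solve (2*k + 1)·f(k+1) − (k)·f(k) = 1.
deg f ≤ -1 (via 1,1,0).
Negative degree bound (-1): no f exists, t_k not Gosper-summable.

No — negative degree bound, so no certificate f.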